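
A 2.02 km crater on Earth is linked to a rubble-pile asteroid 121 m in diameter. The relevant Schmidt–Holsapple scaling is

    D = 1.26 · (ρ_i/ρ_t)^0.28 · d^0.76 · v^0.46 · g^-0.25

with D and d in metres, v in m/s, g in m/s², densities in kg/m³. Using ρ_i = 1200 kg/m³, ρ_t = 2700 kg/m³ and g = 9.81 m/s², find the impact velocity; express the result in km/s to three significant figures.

v ≈ 19.0 km/s

Rearranging for v: v = [D / (1.26 · (1200/2700)^0.28 · 121^0.76 · 9.81^-0.25)]^(1/0.46).
D = 2020 m.
(1200/2700)^0.28 = 0.7969
121^0.76 = 38.28
9.81^-0.25 = 0.5650
Denominator = 1.26 × 0.7969 × 38.28 × 0.5650 = 21.72
D / 21.72 = 2020 / 21.72 = 93.00
v = 93.00^(1/0.46) = 93.00^2.1739 = 19023 m/s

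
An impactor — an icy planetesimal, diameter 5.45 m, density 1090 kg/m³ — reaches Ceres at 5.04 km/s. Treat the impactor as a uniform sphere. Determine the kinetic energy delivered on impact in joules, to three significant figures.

v = 5040 m/s.
Mass m = (π/6) ρ d³ = (π/6) × 1090 × (5.45)³ = 9.239 × 10^4 kg
E = ½ m v² = 0.5 × 9.239 × 10^4 × (5040)² = 1.173 × 10^12 J

E ≈ 1.17 × 10^12 J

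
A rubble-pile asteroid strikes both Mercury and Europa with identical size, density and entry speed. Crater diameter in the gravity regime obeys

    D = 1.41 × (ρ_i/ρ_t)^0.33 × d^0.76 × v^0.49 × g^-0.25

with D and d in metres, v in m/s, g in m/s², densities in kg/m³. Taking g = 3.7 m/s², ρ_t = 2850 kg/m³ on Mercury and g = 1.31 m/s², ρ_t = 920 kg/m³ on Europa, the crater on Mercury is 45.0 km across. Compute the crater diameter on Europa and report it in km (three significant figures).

The impactor-only factors (d, v, ρ_i) cancel in the ratio, leaving D_Europa/D_Mercury = (g_Europa/g_Mercury)^-0.25 · (ρ_t,Mercury/ρ_t,Europa)^0.33.
(1.31/3.7)^-0.25 = 0.3541^-0.25 = 1.296
(2850/920)^0.33 = 3.098^0.33 = 1.452
Ratio = 1.296 × 1.452 = 1.882
D_Europa = 1.882 × 45.0 km = 84.7 km

D ≈ 84.7 km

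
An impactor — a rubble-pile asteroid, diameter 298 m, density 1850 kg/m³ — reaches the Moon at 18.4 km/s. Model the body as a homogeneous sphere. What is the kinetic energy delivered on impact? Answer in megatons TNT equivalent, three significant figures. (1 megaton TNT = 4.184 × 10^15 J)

v = 18400 m/s.
Mass m = (π/6) ρ d³ = (π/6) × 1850 × (298)³ = 2.563 × 10^10 kg
E = ½ m v² = 0.5 × 2.563 × 10^10 × (18400)² = 4.339 × 10^18 J
   = 4.339 × 10^18 / 4.184×10^15 = 1037 Mt

E ≈ 1040 Mt TNT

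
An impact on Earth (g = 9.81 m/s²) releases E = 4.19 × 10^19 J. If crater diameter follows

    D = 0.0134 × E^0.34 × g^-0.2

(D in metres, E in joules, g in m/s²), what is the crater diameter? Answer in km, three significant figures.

D ≈ 39.8 km

E^0.34 = (4.19 × 10^19)^0.34 = 4.694 × 10^6
g^-0.2 = 9.81^-0.2 = 0.6334
D = 0.0134 × 4.694 × 10^6 × 0.6334 = 39841 m
   = 39.84 km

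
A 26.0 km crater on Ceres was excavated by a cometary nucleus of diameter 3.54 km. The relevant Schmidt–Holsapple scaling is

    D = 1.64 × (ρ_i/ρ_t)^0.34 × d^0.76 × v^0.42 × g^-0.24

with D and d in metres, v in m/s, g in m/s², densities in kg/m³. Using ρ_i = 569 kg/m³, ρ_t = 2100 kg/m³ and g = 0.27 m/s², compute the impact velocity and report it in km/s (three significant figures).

v ≈ 5.16 km/s

Rearranging for v: v = [D / (1.64 · (569/2100)^0.34 · 3540^0.76 · 0.27^-0.24)]^(1/0.42).
D = 26000 m.
(569/2100)^0.34 = 0.6415
3540^0.76 = 498.0
0.27^-0.24 = 1.369
Denominator = 1.64 × 0.6415 × 498.0 × 1.369 = 717.3
D / 717.3 = 26000 / 717.3 = 36.25
v = 36.25^(1/0.42) = 36.25^2.381 = 5161 m/s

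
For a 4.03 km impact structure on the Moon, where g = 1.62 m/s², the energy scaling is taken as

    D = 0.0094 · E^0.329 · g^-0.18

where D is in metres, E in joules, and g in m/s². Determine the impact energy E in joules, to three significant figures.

E ≈ 1.71 × 10^17 J

Rearranging: E = [D / (0.0094 · g^-0.18)]^(1/0.329).
D = 4030 m.
g^-0.18 = 1.62^-0.18 = 0.9168
D / (0.0094 × 0.9168) = 4030 / (8.618 × 10^-3) = 4.676 × 10^5
E = (4.676 × 10^5)^3.0395 = 1.712 × 10^17 J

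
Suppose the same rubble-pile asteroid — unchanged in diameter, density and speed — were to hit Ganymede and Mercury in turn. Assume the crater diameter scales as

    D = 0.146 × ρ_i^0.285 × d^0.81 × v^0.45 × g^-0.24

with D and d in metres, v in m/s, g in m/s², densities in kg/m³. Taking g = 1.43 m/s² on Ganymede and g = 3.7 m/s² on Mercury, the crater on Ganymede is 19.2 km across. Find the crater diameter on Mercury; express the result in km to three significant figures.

D ≈ 15.3 km

All impactor-dependent factors cancel in the ratio, leaving D_Mercury/D_Ganymede = (g_Mercury/g_Ganymede)^-0.24.
(3.7/1.43)^-0.24 = 2.587^-0.24 = 0.7960
D_Mercury = 0.7960 × 19.2 km = 15.3 km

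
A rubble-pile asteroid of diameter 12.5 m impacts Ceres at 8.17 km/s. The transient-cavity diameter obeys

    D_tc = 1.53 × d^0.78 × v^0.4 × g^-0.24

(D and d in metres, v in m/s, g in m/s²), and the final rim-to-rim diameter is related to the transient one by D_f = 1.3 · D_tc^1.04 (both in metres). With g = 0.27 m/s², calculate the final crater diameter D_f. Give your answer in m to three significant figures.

v = 8170 m/s.
d^0.78 = 12.5^0.78 = 7.171
v^0.4 = 8170^0.4 = 36.72
g^-0.24 = 0.27^-0.24 = 1.369
D_tc = 1.53 × 7.171 × 36.72 × 1.369 = 551.5 m
D_f = 1.3 × (551.5)^1.04 = 922.9 m

D_f ≈ 923 m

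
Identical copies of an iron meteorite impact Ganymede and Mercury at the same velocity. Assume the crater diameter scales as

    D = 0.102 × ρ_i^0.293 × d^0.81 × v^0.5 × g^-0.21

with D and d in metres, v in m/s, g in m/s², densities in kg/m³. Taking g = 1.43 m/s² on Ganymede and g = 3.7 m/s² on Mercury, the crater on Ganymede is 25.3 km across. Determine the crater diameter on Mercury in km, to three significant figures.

D ≈ 20.7 km

All impactor-dependent factors cancel in the ratio, leaving D_Mercury/D_Ganymede = (g_Mercury/g_Ganymede)^-0.21.
(3.7/1.43)^-0.21 = 2.587^-0.21 = 0.8191
D_Mercury = 0.8191 × 25.3 km = 20.7 km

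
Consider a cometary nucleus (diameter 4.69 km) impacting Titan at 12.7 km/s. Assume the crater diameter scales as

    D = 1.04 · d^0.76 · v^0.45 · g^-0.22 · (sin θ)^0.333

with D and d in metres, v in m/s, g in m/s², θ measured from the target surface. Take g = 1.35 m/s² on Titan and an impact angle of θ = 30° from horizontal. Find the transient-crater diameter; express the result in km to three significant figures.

In SI units: d = 4690 m, v = 12700 m/s.
d^0.76 = 4690^0.76 = 616.7
v^0.45 = 12700^0.45 = 70.26
g^-0.22 = 1.35^-0.22 = 0.9361
(sin 30°)^0.333 = 0.5000^0.333 = 0.7939
D = 1.04 × 616.7 × 70.26 × 0.9361 × 0.7939 = 33489 m
   = 33.49 km

D ≈ 33.5 km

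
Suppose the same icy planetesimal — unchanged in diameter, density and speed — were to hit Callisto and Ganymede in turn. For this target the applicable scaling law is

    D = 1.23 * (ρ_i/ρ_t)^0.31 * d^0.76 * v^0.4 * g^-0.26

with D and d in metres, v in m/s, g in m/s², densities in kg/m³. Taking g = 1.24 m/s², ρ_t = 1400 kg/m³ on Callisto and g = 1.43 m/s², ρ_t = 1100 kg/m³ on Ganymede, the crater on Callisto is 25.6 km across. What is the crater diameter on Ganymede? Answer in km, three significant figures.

The impactor-only factors (d, v, ρ_i) cancel in the ratio, leaving D_Ganymede/D_Callisto = (g_Ganymede/g_Callisto)^-0.26 · (ρ_t,Callisto/ρ_t,Ganymede)^0.31.
(1.43/1.24)^-0.26 = 1.153^-0.26 = 0.9637
(1400/1100)^0.31 = 1.273^0.31 = 1.078
Ratio = 0.9637 × 1.078 = 1.039
D_Ganymede = 1.039 × 25.6 km = 26.6 km

D ≈ 26.6 km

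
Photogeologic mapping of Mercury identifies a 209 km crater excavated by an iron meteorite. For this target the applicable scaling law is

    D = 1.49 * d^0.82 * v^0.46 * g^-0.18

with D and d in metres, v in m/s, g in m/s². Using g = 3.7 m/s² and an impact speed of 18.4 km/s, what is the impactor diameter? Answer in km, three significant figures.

d ≈ 10.2 km

Rearranging for d: d = [D / (1.49 · 18400^0.46 · 3.7^-0.18)]^(1/0.82).
D = 209000 m.
18400^0.46 = 91.58
3.7^-0.18 = 0.7902
Denominator = 1.49 × 91.58 × 0.7902 = 107.8
D / 107.8 = 209000 / 107.8 = 1939
d = 1939^(1/0.82) = 1939^1.2195 = 10214 m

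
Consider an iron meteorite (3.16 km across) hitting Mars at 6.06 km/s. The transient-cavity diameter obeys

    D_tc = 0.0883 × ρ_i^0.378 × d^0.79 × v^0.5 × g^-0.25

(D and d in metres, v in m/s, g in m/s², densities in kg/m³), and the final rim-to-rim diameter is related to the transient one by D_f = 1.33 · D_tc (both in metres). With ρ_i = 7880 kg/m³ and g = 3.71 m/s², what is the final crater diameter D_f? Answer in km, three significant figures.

In SI: d = 3160 m, v = 6060 m/s.
ρ_i^0.378 = 7880^0.378 = 29.71
d^0.79 = 3160^0.79 = 581.8
v^0.5 = 6060^0.5 = 77.85
g^-0.25 = 3.71^-0.25 = 0.7205
D_tc = 0.0883 × 29.71 × 581.8 × 77.85 × 0.7205 = 85610 m
D_f = 1.33 × 85610 = 1.139 × 10^5 m
     = 113.9 km

D_f ≈ 114 km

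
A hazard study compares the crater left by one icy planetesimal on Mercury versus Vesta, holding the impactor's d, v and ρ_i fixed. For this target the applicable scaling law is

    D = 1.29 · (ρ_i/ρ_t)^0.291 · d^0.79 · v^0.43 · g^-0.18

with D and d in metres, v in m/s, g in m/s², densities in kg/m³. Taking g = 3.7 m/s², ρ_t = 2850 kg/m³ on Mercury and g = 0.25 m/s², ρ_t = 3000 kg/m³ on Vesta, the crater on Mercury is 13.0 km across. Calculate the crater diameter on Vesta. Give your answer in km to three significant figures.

The impactor-only factors (d, v, ρ_i) cancel in the ratio, leaving D_Vesta/D_Mercury = (g_Vesta/g_Mercury)^-0.18 · (ρ_t,Mercury/ρ_t,Vesta)^0.291.
(0.25/3.7)^-0.18 = 0.06757^-0.18 = 1.624
(2850/3000)^0.291 = 0.9500^0.291 = 0.9852
Ratio = 1.624 × 0.9852 = 1.600
D_Vesta = 1.600 × 13.0 km = 20.8 km

D ≈ 20.8 km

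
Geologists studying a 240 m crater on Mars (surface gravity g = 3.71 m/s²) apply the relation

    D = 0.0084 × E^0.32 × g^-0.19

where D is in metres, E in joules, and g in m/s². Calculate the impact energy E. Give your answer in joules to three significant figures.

E ≈ 1.83 × 10^14 J

Rearranging: E = [D / (0.0084 · g^-0.19)]^(1/0.32).
g^-0.19 = 3.71^-0.19 = 0.7795
D / (0.0084 × 0.7795) = 240 / (6.548 × 10^-3) = 3.665 × 10^4
E = (3.665 × 10^4)^3.125 = 1.831 × 10^14 J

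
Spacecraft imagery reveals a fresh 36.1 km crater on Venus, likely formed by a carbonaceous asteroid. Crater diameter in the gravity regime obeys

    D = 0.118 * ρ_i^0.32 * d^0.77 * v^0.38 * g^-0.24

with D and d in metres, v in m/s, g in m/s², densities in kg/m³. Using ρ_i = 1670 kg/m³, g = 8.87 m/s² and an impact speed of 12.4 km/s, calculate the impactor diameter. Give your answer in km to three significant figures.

d ≈ 11.5 km

Rearranging for d: d = [D / (0.118 · 1670^0.32 · 12400^0.38 · 8.87^-0.24)]^(1/0.77).
D = 36100 m.
1670^0.32 = 10.75
12400^0.38 = 35.93
8.87^-0.24 = 0.5922
Denominator = 0.118 × 10.75 × 35.93 × 0.5922 = 26.99
D / 26.99 = 36100 / 26.99 = 1338
d = 1338^(1/0.77) = 1338^1.2987 = 11490 m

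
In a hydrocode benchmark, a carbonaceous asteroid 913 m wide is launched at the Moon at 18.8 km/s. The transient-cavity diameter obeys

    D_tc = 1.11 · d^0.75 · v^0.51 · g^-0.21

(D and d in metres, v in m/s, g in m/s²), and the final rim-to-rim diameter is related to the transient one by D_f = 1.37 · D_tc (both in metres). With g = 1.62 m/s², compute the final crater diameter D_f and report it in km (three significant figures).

D_f ≈ 34.5 km

v = 18800 m/s.
d^0.75 = 913^0.75 = 166.1
v^0.51 = 18800^0.51 = 151.3
g^-0.21 = 1.62^-0.21 = 0.9037
D_tc = 1.11 × 166.1 × 151.3 × 0.9037 = 25210 m
D_f = 1.37 × 25210 = 34538 m
     = 34.54 km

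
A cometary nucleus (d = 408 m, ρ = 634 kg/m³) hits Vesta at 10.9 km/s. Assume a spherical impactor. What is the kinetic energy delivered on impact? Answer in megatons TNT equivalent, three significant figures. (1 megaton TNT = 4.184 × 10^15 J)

v = 10900 m/s.
Mass m = (π/6) ρ d³ = (π/6) × 634 × (408)³ = 2.255 × 10^10 kg
E = ½ m v² = 0.5 × 2.255 × 10^10 × (10900)² = 1.340 × 10^18 J
   = 1.340 × 10^18 / 4.184×10^15 = 320.3 Mt

E ≈ 320 Mt TNT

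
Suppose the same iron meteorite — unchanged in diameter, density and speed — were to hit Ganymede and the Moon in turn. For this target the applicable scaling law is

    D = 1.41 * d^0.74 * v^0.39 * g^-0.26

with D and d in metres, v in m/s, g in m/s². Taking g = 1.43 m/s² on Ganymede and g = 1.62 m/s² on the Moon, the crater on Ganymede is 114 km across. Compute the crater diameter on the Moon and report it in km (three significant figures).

D ≈ 110 km

All impactor-dependent factors cancel in the ratio, leaving D_Moon/D_Ganymede = (g_Moon/g_Ganymede)^-0.26.
(1.62/1.43)^-0.26 = 1.133^-0.26 = 0.9681
D_Moon = 0.9681 × 114 km = 110 km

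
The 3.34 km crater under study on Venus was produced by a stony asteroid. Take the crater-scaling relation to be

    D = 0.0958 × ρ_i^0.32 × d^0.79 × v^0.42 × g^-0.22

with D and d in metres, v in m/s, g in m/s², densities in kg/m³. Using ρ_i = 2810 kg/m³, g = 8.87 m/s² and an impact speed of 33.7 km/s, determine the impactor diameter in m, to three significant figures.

Rearranging for d: d = [D / (0.0958 · 2810^0.32 · 33700^0.42 · 8.87^-0.22)]^(1/0.79).
D = 3340 m.
2810^0.32 = 12.69
33700^0.42 = 79.73
8.87^-0.22 = 0.6187
Denominator = 0.0958 × 12.69 × 79.73 × 0.6187 = 59.97
D / 59.97 = 3340 / 59.97 = 55.69
d = 55.69^(1/0.79) = 55.69^1.2658 = 162.1 m

d ≈ 162 m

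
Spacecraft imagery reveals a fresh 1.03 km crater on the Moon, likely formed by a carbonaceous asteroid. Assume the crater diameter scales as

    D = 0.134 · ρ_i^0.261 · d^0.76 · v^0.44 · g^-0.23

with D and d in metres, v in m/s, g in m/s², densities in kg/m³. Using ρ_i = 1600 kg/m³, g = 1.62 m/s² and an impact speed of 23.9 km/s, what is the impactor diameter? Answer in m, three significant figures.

Rearranging for d: d = [D / (0.134 · 1600^0.261 · 23900^0.44 · 1.62^-0.23)]^(1/0.76).
D = 1030 m.
1600^0.261 = 6.859
23900^0.44 = 84.43
1.62^-0.23 = 0.8950
Denominator = 0.134 × 6.859 × 84.43 × 0.8950 = 69.45
D / 69.45 = 1030 / 69.45 = 14.83
d = 14.83^(1/0.76) = 14.83^1.3158 = 34.75 m

d ≈ 34.8 m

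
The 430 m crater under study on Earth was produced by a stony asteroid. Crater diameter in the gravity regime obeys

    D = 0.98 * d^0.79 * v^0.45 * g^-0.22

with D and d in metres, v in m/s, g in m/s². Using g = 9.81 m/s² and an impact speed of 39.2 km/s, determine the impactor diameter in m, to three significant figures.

d ≈ 10.1 m

Rearranging for d: d = [D / (0.98 · 39200^0.45 · 9.81^-0.22)]^(1/0.79).
39200^0.45 = 116.7
9.81^-0.22 = 0.6051
Denominator = 0.98 × 116.7 × 0.6051 = 69.20
D / 69.20 = 430 / 69.20 = 6.214
d = 6.214^(1/0.79) = 6.214^1.2658 = 10.10 m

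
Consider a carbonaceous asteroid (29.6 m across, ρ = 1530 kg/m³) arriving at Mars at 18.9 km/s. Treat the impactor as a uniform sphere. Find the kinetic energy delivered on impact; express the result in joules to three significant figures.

E ≈ 3.71 × 10^15 J

v = 18900 m/s.
Mass m = (π/6) ρ d³ = (π/6) × 1530 × (29.6)³ = 2.078 × 10^7 kg
E = ½ m v² = 0.5 × 2.078 × 10^7 × (18900)² = 3.711 × 10^15 J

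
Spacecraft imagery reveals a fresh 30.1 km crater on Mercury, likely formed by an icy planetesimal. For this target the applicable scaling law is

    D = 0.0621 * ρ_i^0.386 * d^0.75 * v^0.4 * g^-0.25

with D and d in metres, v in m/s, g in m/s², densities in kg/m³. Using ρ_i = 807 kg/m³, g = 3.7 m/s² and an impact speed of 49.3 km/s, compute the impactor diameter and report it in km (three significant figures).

d ≈ 5.90 km

Rearranging for d: d = [D / (0.0621 · 807^0.386 · 49300^0.4 · 3.7^-0.25)]^(1/0.75).
D = 30100 m.
807^0.386 = 13.25
49300^0.4 = 75.36
3.7^-0.25 = 0.7210
Denominator = 0.0621 × 13.25 × 75.36 × 0.7210 = 44.71
D / 44.71 = 30100 / 44.71 = 673.2
d = 673.2^(1/0.75) = 673.2^1.3333 = 5899 m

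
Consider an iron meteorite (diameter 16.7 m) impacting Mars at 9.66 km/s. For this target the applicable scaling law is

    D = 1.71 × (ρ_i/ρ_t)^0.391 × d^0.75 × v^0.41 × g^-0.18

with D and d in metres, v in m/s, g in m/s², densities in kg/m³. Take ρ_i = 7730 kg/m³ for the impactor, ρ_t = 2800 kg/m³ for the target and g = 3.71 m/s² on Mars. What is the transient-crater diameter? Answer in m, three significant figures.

D ≈ 714 m

In SI units: v = 9660 m/s.
(ρ_i/ρ_t)^0.391 = (7730/2800)^0.391 = 1.487
d^0.75 = 16.7^0.75 = 8.261
v^0.41 = 9660^0.41 = 43.04
g^-0.18 = 3.71^-0.18 = 0.7898
D = 1.71 × 1.487 × 8.261 × 43.04 × 0.7898 = 714.1 m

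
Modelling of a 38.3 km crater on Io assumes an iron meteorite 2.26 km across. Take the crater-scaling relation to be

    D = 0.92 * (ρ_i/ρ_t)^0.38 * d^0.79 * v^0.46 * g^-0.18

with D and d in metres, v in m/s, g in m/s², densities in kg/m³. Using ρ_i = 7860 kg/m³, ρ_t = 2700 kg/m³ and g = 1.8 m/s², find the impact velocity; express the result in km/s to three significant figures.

Rearranging for v: v = [D / (0.92 · (7860/2700)^0.38 · 2260^0.79 · 1.8^-0.18)]^(1/0.46).
D = 38300 m.
(7860/2700)^0.38 = 1.501
2260^0.79 = 446.4
1.8^-0.18 = 0.8996
Denominator = 0.92 × 1.501 × 446.4 × 0.8996 = 554.6
D / 554.6 = 38300 / 554.6 = 69.06
v = 69.06^(1/0.46) = 69.06^2.1739 = 9961 m/s

v ≈ 9.96 km/s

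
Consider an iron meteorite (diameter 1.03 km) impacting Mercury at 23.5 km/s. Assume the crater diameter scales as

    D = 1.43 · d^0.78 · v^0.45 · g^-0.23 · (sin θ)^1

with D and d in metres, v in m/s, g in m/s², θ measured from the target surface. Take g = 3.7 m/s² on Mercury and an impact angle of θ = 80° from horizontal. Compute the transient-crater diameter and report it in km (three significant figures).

In SI units: d = 1030 m, v = 23500 m/s.
d^0.78 = 1030^0.78 = 223.9
v^0.45 = 23500^0.45 = 92.68
g^-0.23 = 3.7^-0.23 = 0.7401
(sin 80°)^1 = 0.9848^1 = 0.9848
D = 1.43 × 223.9 × 92.68 × 0.7401 × 0.9848 = 21628 m
   = 21.63 km

D ≈ 21.6 km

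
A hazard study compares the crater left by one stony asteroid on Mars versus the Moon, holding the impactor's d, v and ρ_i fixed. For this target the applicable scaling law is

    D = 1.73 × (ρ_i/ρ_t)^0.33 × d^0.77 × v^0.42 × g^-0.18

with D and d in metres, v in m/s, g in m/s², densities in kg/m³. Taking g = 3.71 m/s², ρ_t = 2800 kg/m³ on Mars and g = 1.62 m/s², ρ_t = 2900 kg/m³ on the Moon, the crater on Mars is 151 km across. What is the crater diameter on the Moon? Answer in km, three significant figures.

The impactor-only factors (d, v, ρ_i) cancel in the ratio, leaving D_Moon/D_Mars = (g_Moon/g_Mars)^-0.18 · (ρ_t,Mars/ρ_t,Moon)^0.33.
(1.62/3.71)^-0.18 = 0.4367^-0.18 = 1.161
(2800/2900)^0.33 = 0.9655^0.33 = 0.9885
Ratio = 1.161 × 0.9885 = 1.148
D_Moon = 1.148 × 151 km = 173 km

D ≈ 173 km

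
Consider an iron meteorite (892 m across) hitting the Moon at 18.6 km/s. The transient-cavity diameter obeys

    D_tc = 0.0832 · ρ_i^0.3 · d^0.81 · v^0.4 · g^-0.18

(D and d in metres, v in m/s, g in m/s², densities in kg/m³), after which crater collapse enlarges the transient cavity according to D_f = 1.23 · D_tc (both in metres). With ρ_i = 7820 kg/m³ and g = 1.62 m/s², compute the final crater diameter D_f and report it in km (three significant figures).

v = 18600 m/s.
ρ_i^0.3 = 7820^0.3 = 14.72
d^0.81 = 892^0.81 = 245.4
v^0.4 = 18600^0.4 = 51.03
g^-0.18 = 1.62^-0.18 = 0.9168
D_tc = 0.0832 × 14.72 × 245.4 × 51.03 × 0.9168 = 14060 m
D_f = 1.23 × 14060 = 17294 m
     = 17.29 km

D_f ≈ 17.3 km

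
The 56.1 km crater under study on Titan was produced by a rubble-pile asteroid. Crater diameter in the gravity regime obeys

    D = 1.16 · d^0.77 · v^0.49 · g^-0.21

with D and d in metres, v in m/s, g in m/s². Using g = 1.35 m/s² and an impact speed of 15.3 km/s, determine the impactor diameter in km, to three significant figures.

d ≈ 2.86 km

Rearranging for d: d = [D / (1.16 · 15300^0.49 · 1.35^-0.21)]^(1/0.77).
D = 56100 m.
15300^0.49 = 112.3
1.35^-0.21 = 0.9389
Denominator = 1.16 × 112.3 × 0.9389 = 122.3
D / 122.3 = 56100 / 122.3 = 458.7
d = 458.7^(1/0.77) = 458.7^1.2987 = 2861 m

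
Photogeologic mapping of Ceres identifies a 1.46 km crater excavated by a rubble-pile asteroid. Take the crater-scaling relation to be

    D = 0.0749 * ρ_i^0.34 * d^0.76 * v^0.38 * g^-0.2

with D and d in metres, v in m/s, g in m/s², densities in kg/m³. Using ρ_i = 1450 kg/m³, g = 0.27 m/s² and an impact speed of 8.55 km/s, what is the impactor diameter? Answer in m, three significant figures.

d ≈ 130 m

Rearranging for d: d = [D / (0.0749 · 1450^0.34 · 8550^0.38 · 0.27^-0.2)]^(1/0.76).
D = 1460 m.
1450^0.34 = 11.88
8550^0.38 = 31.20
0.27^-0.2 = 1.299
Denominator = 0.0749 × 11.88 × 31.20 × 1.299 = 36.06
D / 36.06 = 1460 / 36.06 = 40.49
d = 40.49^(1/0.76) = 40.49^1.3158 = 130.3 m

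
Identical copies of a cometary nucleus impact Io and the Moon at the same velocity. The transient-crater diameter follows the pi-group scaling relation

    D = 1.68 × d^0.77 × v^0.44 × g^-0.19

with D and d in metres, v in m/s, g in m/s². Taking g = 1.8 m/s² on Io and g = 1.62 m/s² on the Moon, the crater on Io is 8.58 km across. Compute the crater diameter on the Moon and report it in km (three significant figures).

D ≈ 8.75 km

All impactor-dependent factors cancel in the ratio, leaving D_Moon/D_Io = (g_Moon/g_Io)^-0.19.
(1.62/1.8)^-0.19 = 0.9000^-0.19 = 1.020
D_Moon = 1.020 × 8.58 km = 8.75 km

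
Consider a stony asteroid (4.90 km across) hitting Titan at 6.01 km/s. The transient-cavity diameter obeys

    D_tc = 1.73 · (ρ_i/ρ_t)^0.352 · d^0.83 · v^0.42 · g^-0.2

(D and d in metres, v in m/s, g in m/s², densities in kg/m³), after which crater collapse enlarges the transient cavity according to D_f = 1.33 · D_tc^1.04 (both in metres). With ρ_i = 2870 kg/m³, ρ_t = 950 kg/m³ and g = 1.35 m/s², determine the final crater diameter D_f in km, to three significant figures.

D_f ≈ 227 km

In SI: d = 4900 m, v = 6010 m/s.
(ρ_i/ρ_t)^0.352 = (2870/950)^0.352 = 1.476
d^0.83 = 4900^0.83 = 1156
v^0.42 = 6010^0.42 = 38.65
g^-0.2 = 1.35^-0.2 = 0.9417
D_tc = 1.73 × 1.476 × 1156 × 38.65 × 0.9417 = 1.074 × 10^5 m
D_f = 1.33 × (1.074 × 10^5)^1.04 = 2.270 × 10^5 m
     = 227.0 km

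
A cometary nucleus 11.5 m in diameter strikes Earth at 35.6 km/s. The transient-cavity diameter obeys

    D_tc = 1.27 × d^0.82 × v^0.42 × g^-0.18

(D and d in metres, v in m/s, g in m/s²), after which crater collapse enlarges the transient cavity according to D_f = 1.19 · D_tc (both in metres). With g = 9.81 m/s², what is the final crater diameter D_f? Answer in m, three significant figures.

D_f ≈ 606 m

v = 35600 m/s.
d^0.82 = 11.5^0.82 = 7.409
v^0.42 = 35600^0.42 = 81.58
g^-0.18 = 9.81^-0.18 = 0.6630
D_tc = 1.27 × 7.409 × 81.58 × 0.6630 = 508.9 m
D_f = 1.19 × 508.9 = 605.6 m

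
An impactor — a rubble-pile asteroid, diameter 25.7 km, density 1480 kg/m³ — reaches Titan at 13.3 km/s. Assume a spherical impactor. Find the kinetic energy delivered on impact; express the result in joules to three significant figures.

E ≈ 1.16 × 10^24 J

d = 25700 m; v = 13300 m/s.
Mass m = (π/6) ρ d³ = (π/6) × 1480 × (25700)³ = 1.315 × 10^16 kg
E = ½ m v² = 0.5 × 1.315 × 10^16 × (13300)² = 1.163 × 10^24 J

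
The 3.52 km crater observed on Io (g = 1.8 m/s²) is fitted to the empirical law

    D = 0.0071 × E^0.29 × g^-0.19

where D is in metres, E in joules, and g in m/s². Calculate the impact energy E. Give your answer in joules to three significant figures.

E ≈ 6.40 × 10^19 J

Rearranging: E = [D / (0.0071 · g^-0.19)]^(1/0.29).
D = 3520 m.
g^-0.19 = 1.8^-0.19 = 0.8943
D / (0.0071 × 0.8943) = 3520 / (6.350 × 10^-3) = 5.543 × 10^5
E = (5.543 × 10^5)^3.4483 = 6.400 × 10^19 J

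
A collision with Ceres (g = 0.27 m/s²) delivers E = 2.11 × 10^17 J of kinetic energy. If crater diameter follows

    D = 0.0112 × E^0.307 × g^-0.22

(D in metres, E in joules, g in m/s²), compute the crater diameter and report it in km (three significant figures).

E^0.307 = (2.11 × 10^17)^0.307 = 2.082 × 10^5
g^-0.22 = 0.27^-0.22 = 1.334
D = 0.0112 × 2.082 × 10^5 × 1.334 = 3111 m
   = 3.111 km

D ≈ 3.11 km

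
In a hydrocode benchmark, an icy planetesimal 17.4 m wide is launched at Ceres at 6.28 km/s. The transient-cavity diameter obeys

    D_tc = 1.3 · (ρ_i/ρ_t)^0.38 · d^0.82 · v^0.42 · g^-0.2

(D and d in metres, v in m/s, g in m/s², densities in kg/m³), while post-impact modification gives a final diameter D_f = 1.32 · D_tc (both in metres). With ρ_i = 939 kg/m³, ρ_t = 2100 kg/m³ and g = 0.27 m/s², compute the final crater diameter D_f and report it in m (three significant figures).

v = 6280 m/s.
(ρ_i/ρ_t)^0.38 = (939/2100)^0.38 = 0.7365
d^0.82 = 17.4^0.82 = 10.41
v^0.42 = 6280^0.42 = 39.37
g^-0.2 = 0.27^-0.2 = 1.299
D_tc = 1.3 × 0.7365 × 10.41 × 39.37 × 1.299 = 509.7 m
D_f = 1.32 × 509.7 = 672.8 m

D_f ≈ 673 m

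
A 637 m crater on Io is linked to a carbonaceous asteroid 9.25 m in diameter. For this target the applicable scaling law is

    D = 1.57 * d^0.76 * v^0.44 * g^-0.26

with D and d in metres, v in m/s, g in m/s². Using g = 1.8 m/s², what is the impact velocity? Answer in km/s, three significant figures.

v ≈ 25.7 km/s

Rearranging for v: v = [D / (1.57 · 9.25^0.76 · 1.8^-0.26)]^(1/0.44).
9.25^0.76 = 5.423
1.8^-0.26 = 0.8583
Denominator = 1.57 × 5.423 × 0.8583 = 7.308
D / 7.308 = 637 / 7.308 = 87.16
v = 87.16^(1/0.44) = 87.16^2.2727 = 25690 m/s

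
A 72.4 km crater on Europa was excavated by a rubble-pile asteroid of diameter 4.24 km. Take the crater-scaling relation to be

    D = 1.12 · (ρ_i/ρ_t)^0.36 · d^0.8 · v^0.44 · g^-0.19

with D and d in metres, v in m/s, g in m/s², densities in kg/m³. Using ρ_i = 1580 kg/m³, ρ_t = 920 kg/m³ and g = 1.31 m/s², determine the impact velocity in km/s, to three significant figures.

Rearranging for v: v = [D / (1.12 · (1580/920)^0.36 · 4240^0.8 · 1.31^-0.19)]^(1/0.44).
D = 72400 m.
(1580/920)^0.36 = 1.215
4240^0.8 = 797.8
1.31^-0.19 = 0.9500
Denominator = 1.12 × 1.215 × 797.8 × 0.9500 = 1031
D / 1031 = 72400 / 1031 = 70.22
v = 70.22^(1/0.44) = 70.22^2.2727 = 15720 m/s

v ≈ 15.7 km/s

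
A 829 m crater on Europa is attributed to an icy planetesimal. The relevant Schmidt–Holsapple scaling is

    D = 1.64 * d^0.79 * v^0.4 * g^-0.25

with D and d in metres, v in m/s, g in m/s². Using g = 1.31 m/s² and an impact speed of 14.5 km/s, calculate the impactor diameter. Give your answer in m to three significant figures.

d ≈ 22.5 m

Rearranging for d: d = [D / (1.64 · 14500^0.4 · 1.31^-0.25)]^(1/0.79).
14500^0.4 = 46.19
1.31^-0.25 = 0.9347
Denominator = 1.64 × 46.19 × 0.9347 = 70.81
D / 70.81 = 829 / 70.81 = 11.71
d = 11.71^(1/0.79) = 11.71^1.2658 = 22.52 m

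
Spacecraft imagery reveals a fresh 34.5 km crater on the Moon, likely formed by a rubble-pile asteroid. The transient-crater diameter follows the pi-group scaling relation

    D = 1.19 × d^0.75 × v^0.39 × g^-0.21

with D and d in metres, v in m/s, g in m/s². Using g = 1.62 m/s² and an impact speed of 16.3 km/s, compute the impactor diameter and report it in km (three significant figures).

d ≈ 6.58 km

Rearranging for d: d = [D / (1.19 · 16300^0.39 · 1.62^-0.21)]^(1/0.75).
D = 34500 m.
16300^0.39 = 43.93
1.62^-0.21 = 0.9037
Denominator = 1.19 × 43.93 × 0.9037 = 47.24
D / 47.24 = 34500 / 47.24 = 730.3
d = 730.3^(1/0.75) = 730.3^1.3333 = 6575 m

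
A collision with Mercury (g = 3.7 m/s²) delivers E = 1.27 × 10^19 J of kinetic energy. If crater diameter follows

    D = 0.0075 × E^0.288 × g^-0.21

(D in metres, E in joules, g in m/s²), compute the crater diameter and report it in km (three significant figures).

E^0.288 = (1.27 × 10^19)^0.288 = 3.176 × 10^5
g^-0.21 = 3.7^-0.21 = 0.7598
D = 0.0075 × 3.176 × 10^5 × 0.7598 = 1810 m
   = 1.810 km

D ≈ 1.81 km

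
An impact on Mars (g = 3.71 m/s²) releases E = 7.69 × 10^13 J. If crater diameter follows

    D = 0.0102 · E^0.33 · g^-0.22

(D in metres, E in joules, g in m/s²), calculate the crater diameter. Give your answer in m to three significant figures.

D ≈ 292 m

E^0.33 = (7.69 × 10^13)^0.33 = 3.823 × 10^4
g^-0.22 = 3.71^-0.22 = 0.7494
D = 0.0102 × 3.823 × 10^4 × 0.7494 = 292.2 m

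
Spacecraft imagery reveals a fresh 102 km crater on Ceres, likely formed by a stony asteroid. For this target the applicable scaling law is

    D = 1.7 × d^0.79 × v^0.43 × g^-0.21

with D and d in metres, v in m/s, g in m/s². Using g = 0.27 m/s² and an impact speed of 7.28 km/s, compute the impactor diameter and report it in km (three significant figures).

d ≈ 6.24 km

Rearranging for d: d = [D / (1.7 · 7280^0.43 · 0.27^-0.21)]^(1/0.79).
D = 102000 m.
7280^0.43 = 45.78
0.27^-0.21 = 1.316
Denominator = 1.7 × 45.78 × 1.316 = 102.4
D / 102.4 = 102000 / 102.4 = 996.1
d = 996.1^(1/0.79) = 996.1^1.2658 = 6241 m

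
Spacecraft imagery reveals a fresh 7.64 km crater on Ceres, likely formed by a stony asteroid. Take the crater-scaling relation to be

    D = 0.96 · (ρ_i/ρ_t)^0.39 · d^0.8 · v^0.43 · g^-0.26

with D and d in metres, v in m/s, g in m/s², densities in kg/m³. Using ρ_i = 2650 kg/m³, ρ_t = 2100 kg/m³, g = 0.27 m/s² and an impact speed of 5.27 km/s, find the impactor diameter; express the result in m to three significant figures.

d ≈ 438 m

Rearranging for d: d = [D / (0.96 · (2650/2100)^0.39 · 5270^0.43 · 0.27^-0.26)]^(1/0.8).
D = 7640 m.
(2650/2100)^0.39 = 1.095
5270^0.43 = 39.85
0.27^-0.26 = 1.406
Denominator = 0.96 × 1.095 × 39.85 × 1.406 = 58.90
D / 58.90 = 7640 / 58.90 = 129.7
d = 129.7^(1/0.8) = 129.7^1.25 = 437.7 m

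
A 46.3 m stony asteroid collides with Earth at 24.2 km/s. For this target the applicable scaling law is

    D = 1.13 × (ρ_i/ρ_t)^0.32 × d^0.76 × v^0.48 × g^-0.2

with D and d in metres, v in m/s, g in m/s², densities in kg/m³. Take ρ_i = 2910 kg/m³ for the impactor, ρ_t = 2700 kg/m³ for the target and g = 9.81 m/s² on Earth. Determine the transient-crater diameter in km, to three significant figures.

D ≈ 1.72 km

In SI units: v = 24200 m/s.
(ρ_i/ρ_t)^0.32 = (2910/2700)^0.32 = 1.024
d^0.76 = 46.3^0.76 = 18.44
v^0.48 = 24200^0.48 = 127.1
g^-0.2 = 9.81^-0.2 = 0.6334
D = 1.13 × 1.024 × 18.44 × 127.1 × 0.6334 = 1718 m
   = 1.718 km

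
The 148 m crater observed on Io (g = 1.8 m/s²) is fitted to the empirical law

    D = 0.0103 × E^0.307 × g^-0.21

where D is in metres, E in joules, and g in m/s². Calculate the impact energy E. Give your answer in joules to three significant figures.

Rearranging: E = [D / (0.0103 · g^-0.21)]^(1/0.307).
g^-0.21 = 1.8^-0.21 = 0.8839
D / (0.0103 × 0.8839) = 148 / (9.104 × 10^-3) = 1.626 × 10^4
E = (1.626 × 10^4)^3.2573 = 5.211 × 10^13 J

E ≈ 5.21 × 10^13 J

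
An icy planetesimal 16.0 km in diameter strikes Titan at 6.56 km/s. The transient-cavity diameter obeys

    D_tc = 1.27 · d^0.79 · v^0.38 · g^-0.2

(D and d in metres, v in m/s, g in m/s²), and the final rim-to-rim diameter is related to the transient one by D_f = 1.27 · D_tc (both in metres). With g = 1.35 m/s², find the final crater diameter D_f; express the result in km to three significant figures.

In SI: d = 16000 m, v = 6560 m/s.
d^0.79 = 16000^0.79 = 2095
v^0.38 = 6560^0.38 = 28.21
g^-0.2 = 1.35^-0.2 = 0.9417
D_tc = 1.27 × 2095 × 28.21 × 0.9417 = 70680 m
D_f = 1.27 × 70680 = 89764 m
     = 89.76 km

D_f ≈ 89.8 km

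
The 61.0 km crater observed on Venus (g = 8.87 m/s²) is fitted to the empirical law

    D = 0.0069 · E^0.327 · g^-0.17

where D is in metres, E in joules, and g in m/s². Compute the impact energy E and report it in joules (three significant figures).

Rearranging: E = [D / (0.0069 · g^-0.17)]^(1/0.327).
D = 61000 m.
g^-0.17 = 8.87^-0.17 = 0.6900
D / (0.0069 × 0.6900) = 61000 / (4.761 × 10^-3) = 1.281 × 10^7
E = (1.281 × 10^7)^3.0581 = 5.440 × 10^21 J

E ≈ 5.44 × 10^21 J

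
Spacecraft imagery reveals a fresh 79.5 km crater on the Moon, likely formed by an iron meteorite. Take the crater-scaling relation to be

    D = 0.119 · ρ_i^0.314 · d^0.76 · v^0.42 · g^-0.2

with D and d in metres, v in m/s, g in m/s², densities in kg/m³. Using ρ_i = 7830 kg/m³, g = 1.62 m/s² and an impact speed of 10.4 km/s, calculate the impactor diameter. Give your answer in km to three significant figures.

d ≈ 7.77 km

Rearranging for d: d = [D / (0.119 · 7830^0.314 · 10400^0.42 · 1.62^-0.2)]^(1/0.76).
D = 79500 m.
7830^0.314 = 16.70
10400^0.42 = 48.66
1.62^-0.2 = 0.9080
Denominator = 0.119 × 16.70 × 48.66 × 0.9080 = 87.81
D / 87.81 = 79500 / 87.81 = 905.4
d = 905.4^(1/0.76) = 905.4^1.3158 = 7773 m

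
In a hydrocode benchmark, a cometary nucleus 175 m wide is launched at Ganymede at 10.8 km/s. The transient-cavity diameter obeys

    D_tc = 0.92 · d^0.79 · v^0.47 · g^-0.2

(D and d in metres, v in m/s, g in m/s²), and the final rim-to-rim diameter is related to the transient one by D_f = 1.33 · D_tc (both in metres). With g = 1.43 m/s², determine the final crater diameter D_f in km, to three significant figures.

v = 10800 m/s.
d^0.79 = 175^0.79 = 59.16
v^0.47 = 10800^0.47 = 78.65
g^-0.2 = 1.43^-0.2 = 0.9310
D_tc = 0.92 × 59.16 × 78.65 × 0.9310 = 3985 m
D_f = 1.33 × 3985 = 5300 m
     = 5.300 km

D_f ≈ 5.30 km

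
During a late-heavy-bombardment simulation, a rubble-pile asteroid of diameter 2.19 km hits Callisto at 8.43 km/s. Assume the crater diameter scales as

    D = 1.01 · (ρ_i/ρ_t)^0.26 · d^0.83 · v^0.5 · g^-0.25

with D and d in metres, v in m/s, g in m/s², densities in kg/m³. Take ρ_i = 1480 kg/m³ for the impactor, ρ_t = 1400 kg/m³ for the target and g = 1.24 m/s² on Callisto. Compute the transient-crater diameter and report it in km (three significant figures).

D ≈ 52.8 km

In SI units: d = 2190 m, v = 8430 m/s.
(ρ_i/ρ_t)^0.26 = (1480/1400)^0.26 = 1.015
d^0.83 = 2190^0.83 = 592.3
v^0.5 = 8430^0.5 = 91.82
g^-0.25 = 1.24^-0.25 = 0.9476
D = 1.01 × 1.015 × 592.3 × 91.82 × 0.9476 = 52831 m
   = 52.83 km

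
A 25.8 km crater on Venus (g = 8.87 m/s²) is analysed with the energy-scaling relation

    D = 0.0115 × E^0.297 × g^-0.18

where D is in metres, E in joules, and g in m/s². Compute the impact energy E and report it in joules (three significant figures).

Rearranging: E = [D / (0.0115 · g^-0.18)]^(1/0.297).
D = 25800 m.
g^-0.18 = 8.87^-0.18 = 0.6751
D / (0.0115 × 0.6751) = 25800 / (7.764 × 10^-3) = 3.323 × 10^6
E = (3.323 × 10^6)^3.367 = 9.078 × 10^21 J

E ≈ 9.08 × 10^21 J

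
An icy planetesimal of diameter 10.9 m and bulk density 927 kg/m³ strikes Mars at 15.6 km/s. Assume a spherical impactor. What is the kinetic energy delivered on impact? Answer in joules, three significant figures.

v = 15600 m/s.
Mass m = (π/6) ρ d³ = (π/6) × 927 × (10.9)³ = 6.286 × 10^5 kg
E = ½ m v² = 0.5 × 6.286 × 10^5 × (15600)² = 7.649 × 10^13 J

E ≈ 7.65 × 10^13 J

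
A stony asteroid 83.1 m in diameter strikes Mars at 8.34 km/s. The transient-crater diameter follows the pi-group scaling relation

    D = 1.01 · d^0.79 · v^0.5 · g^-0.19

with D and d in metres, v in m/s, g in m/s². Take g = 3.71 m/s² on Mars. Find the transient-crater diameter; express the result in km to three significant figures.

In SI units: v = 8340 m/s.
d^0.79 = 83.1^0.79 = 32.85
v^0.5 = 8340^0.5 = 91.32
g^-0.19 = 3.71^-0.19 = 0.7795
D = 1.01 × 32.85 × 91.32 × 0.7795 = 2362 m
   = 2.362 km

D ≈ 2.36 km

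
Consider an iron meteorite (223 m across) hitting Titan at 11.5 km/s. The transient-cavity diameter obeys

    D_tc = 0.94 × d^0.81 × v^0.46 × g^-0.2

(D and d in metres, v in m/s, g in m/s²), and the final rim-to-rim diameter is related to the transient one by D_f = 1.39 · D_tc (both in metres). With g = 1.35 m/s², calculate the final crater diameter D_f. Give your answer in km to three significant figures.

v = 11500 m/s.
d^0.81 = 223^0.81 = 79.82
v^0.46 = 11500^0.46 = 73.78
g^-0.2 = 1.35^-0.2 = 0.9417
D_tc = 0.94 × 79.82 × 73.78 × 0.9417 = 5213 m
D_f = 1.39 × 5213 = 7246 m
     = 7.246 km

D_f ≈ 7.25 km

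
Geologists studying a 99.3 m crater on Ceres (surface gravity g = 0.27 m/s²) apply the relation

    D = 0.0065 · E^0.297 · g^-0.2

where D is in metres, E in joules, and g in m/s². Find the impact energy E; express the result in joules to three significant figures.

E ≈ 5.07 × 10^13 J

Rearranging: E = [D / (0.0065 · g^-0.2)]^(1/0.297).
g^-0.2 = 0.27^-0.2 = 1.299
D / (0.0065 × 1.299) = 99.3 / (8.443 × 10^-3) = 1.176 × 10^4
E = (1.176 × 10^4)^3.367 = 5.071 × 10^13 J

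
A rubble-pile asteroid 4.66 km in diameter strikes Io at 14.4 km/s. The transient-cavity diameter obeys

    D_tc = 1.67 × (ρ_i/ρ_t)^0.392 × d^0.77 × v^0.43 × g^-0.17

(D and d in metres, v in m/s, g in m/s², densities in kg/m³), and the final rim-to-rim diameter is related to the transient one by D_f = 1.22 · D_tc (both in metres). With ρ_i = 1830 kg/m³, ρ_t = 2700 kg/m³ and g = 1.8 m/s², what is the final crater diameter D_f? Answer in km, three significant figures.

D_f ≈ 64.9 km

In SI: d = 4660 m, v = 14400 m/s.
(ρ_i/ρ_t)^0.392 = (1830/2700)^0.392 = 0.8586
d^0.77 = 4660^0.77 = 667.8
v^0.43 = 14400^0.43 = 61.39
g^-0.17 = 1.8^-0.17 = 0.9049
D_tc = 1.67 × 0.8586 × 667.8 × 61.39 × 0.9049 = 53190 m
D_f = 1.22 × 53190 = 64892 m
     = 64.89 km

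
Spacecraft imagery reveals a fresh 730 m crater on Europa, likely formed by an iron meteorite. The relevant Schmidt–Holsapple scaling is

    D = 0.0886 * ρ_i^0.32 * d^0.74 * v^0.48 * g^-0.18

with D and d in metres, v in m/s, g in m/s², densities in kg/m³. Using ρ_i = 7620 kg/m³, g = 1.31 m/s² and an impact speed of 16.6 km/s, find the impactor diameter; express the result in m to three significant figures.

Rearranging for d: d = [D / (0.0886 · 7620^0.32 · 16600^0.48 · 1.31^-0.18)]^(1/0.74).
7620^0.32 = 17.47
16600^0.48 = 106.1
1.31^-0.18 = 0.9526
Denominator = 0.0886 × 17.47 × 106.1 × 0.9526 = 156.4
D / 156.4 = 730 / 156.4 = 4.668
d = 4.668^(1/0.74) = 4.668^1.3514 = 8.022 m

d ≈ 8.02 m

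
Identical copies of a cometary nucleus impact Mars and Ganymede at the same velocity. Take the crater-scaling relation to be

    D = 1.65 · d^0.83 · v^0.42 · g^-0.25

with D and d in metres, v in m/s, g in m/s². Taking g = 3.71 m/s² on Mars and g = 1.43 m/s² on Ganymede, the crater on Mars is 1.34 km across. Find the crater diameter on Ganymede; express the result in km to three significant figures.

All impactor-dependent factors cancel in the ratio, leaving D_Ganymede/D_Mars = (g_Ganymede/g_Mars)^-0.25.
(1.43/3.71)^-0.25 = 0.3854^-0.25 = 1.269
D_Ganymede = 1.269 × 1.34 km = 1.70 km

D ≈ 1.70 km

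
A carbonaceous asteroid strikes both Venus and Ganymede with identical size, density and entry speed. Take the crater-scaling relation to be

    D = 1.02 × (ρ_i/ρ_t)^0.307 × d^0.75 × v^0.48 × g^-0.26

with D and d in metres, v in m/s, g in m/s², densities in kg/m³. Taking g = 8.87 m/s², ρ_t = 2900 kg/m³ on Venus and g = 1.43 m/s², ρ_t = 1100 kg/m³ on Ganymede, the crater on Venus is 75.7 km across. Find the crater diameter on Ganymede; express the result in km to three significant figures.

D ≈ 164 km

The impactor-only factors (d, v, ρ_i) cancel in the ratio, leaving D_Ganymede/D_Venus = (g_Ganymede/g_Venus)^-0.26 · (ρ_t,Venus/ρ_t,Ganymede)^0.307.
(1.43/8.87)^-0.26 = 0.1612^-0.26 = 1.607
(2900/1100)^0.307 = 2.636^0.307 = 1.347
Ratio = 1.607 × 1.347 = 2.165
D_Ganymede = 2.165 × 75.7 km = 164 km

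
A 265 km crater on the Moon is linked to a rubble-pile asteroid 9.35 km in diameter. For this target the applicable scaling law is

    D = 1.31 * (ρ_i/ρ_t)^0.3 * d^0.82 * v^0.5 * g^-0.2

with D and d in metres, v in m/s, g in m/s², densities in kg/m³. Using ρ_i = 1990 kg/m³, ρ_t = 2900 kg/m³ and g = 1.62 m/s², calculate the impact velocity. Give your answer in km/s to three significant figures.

Rearranging for v: v = [D / (1.31 · (1990/2900)^0.3 · 9350^0.82 · 1.62^-0.2)]^(1/0.5).
D = 265000 m.
(1990/2900)^0.3 = 0.8932
9350^0.82 = 1803
1.62^-0.2 = 0.9080
Denominator = 1.31 × 0.8932 × 1803 × 0.9080 = 1916
D / 1916 = 265000 / 1916 = 138.3
v = 138.3^(1/0.5) = 138.3^2 = 19127 m/s

v ≈ 19.1 km/s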